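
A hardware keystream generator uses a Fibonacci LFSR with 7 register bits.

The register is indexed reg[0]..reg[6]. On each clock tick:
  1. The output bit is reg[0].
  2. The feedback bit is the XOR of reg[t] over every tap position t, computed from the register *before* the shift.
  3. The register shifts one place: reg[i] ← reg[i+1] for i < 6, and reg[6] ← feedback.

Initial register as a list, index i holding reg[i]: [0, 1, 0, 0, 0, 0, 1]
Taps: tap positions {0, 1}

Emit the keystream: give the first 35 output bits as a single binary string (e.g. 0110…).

01000011100010010011011010110111101

tick  register→output (feedback)
  0  0100001→0 (1)
  1  1000011→1 (1)
  2  0000111→0 (0)
  3  0001110→0 (0)
  4  0011100→0 (0)
  5  0111000→0 (1)
  6  1110001→1 (0)
  7  1100010→1 (0)
  8  1000100→1 (1)
  9  0001001→0 (0)
 10  0010010→0 (0)
 11  0100100→0 (1)
 12  1001001→1 (1)
 13  0010011→0 (0)
 14  0100110→0 (1)
 15  1001101→1 (1)
 16  0011011→0 (0)
 17  0110110→0 (1)
 18  1101101→1 (0)
 19  1011010→1 (1)
 20  0110101→0 (1)
 21  1101011→1 (0)
 22  1010110→1 (1)
 23  0101101→0 (1)
 24  1011011→1 (1)
 25  0110111→0 (1)
 26  1101111→1 (0)
 27  1011110→1 (1)
 28  0111101→0 (1)
 29  1111011→1 (0)
 30  1110110→1 (0)
 31  1101100→1 (0)
 32  1011000→1 (1)
 33  0110001→0 (1)
 34  1100011→1 (0)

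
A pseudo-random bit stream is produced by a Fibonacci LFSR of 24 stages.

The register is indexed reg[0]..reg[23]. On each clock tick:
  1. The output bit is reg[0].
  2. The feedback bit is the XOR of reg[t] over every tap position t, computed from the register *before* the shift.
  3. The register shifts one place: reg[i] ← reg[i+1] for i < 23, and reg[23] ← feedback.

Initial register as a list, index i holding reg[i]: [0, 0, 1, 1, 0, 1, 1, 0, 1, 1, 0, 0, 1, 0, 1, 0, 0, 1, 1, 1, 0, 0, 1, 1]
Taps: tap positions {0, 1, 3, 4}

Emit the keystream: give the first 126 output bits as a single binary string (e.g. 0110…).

step | reg (before) | out | fb
   0 | 001101101100101001110011 | 0 | 1
   1 | 011011011001010011100111 | 0 | 0
   2 | 110110110010100111001110 | 1 | 0
   3 | 101101100101001110011100 | 1 | 0
   4 | 011011001010011100111000 | 0 | 0
   5 | 110110010100111001110000 | 1 | 0
   6 | 101100101001110011100000 | 1 | 0
   7 | 011001010011100111000000 | 0 | 1
   8 | 110010100111001110000001 | 1 | 1
   9 | 100101001110011100000011 | 1 | 0
  10 | 001010011100111000000110 | 0 | 1
  11 | 010100111001110000001101 | 0 | 0
  12 | 101001110011100000011010 | 1 | 1
  13 | 010011100111000000110101 | 0 | 0
  14 | 100111001110000001101010 | 1 | 1
  15 | 001110011100000011010101 | 0 | 0
  16 | 011100111000000110101010 | 0 | 0
  17 | 111001110000001101010100 | 1 | 0
  18 | 110011100000011010101000 | 1 | 1
  19 | 100111000000110101010001 | 1 | 1
  20 | 001110000001101010100011 | 0 | 0
  21 | 011100000011010101000110 | 0 | 0
  22 | 111000000110101010001100 | 1 | 0
  23 | 110000001101010100011000 | 1 | 0
  24 | 100000011010101000110000 | 1 | 1
  25 | 000000110101010001100001 | 0 | 0
  26 | 000001101010100011000010 | 0 | 0
  27 | 000011010101000110000100 | 0 | 1
  28 | 000110101010001100001001 | 0 | 0
  29 | 001101010100011000010010 | 0 | 1
  30 | 011010101000110000100101 | 0 | 0
  31 | 110101010001100001001010 | 1 | 1
  32 | 101010100011000010010101 | 1 | 0
  33 | 010101000110000100101010 | 0 | 0
  34 | 101010001100001001010100 | 1 | 0
  35 | 010100011000010010101000 | 0 | 0
  36 | 101000110000100101010000 | 1 | 1
  37 | 010001100001001010100001 | 0 | 1
  38 | 100011000010010101000011 | 1 | 0
  39 | 000110000100101010000110 | 0 | 0
  40 | 001100001001010100001100 | 0 | 1
  41 | 011000010010101000011001 | 0 | 1
  42 | 110000100101010000110011 | 1 | 0
  43 | 100001001010100001100110 | 1 | 1
  44 | 000010010101000011001101 | 0 | 1
  45 | 000100101010000110011011 | 0 | 1
  46 | 001001010100001100110111 | 0 | 0
  47 | 010010101000011001101110 | 0 | 0
  48 | 100101010000110011011100 | 1 | 0
  49 | 001010100001100110111000 | 0 | 1
  50 | 010101000011001101110001 | 0 | 0
  51 | 101010000110011011100010 | 1 | 0
  52 | 010100001100110111000100 | 0 | 0
  53 | 101000011001101110001000 | 1 | 1
  54 | 010000110011011100010001 | 0 | 1
  55 | 100001100110111000100011 | 1 | 1
  56 | 000011001101110001000111 | 0 | 1
  57 | 000110011011100010001111 | 0 | 0
  58 | 001100110111000100011110 | 0 | 1
  59 | 011001101110001000111101 | 0 | 1
  60 | 110011011100010001111011 | 1 | 1
  61 | 100110111000100011110111 | 1 | 1
  62 | 001101110001000111101111 | 0 | 1
  63 | 011011100010001111011111 | 0 | 0
  64 | 110111000100011110111110 | 1 | 0
  65 | 101110001000111101111100 | 1 | 1
  66 | 011100010001111011111001 | 0 | 0
  67 | 111000100011110111110010 | 1 | 0
  68 | 110001000111101111100100 | 1 | 0
  69 | 100010001111011111001000 | 1 | 0
  70 | 000100011110111110010000 | 0 | 1
  71 | 001000111101111100100001 | 0 | 0
  72 | 010001111011111001000010 | 0 | 1
  73 | 100011110111110010000101 | 1 | 0
  74 | 000111101111100100001010 | 0 | 0
  75 | 001111011111001000010100 | 0 | 0
  76 | 011110111110010000101000 | 0 | 1
  77 | 111101111100100001010001 | 1 | 1
  78 | 111011111001000010100011 | 1 | 1
  79 | 110111110010000101000111 | 1 | 0
  80 | 101111100100001010001110 | 1 | 1
  81 | 011111001000010100011101 | 0 | 1
  82 | 111110010000101000111011 | 1 | 0
  83 | 111100100001010001110110 | 1 | 1
  84 | 111001000010100011101101 | 1 | 0
  85 | 110010000101000111011010 | 1 | 1
  86 | 100100001010001110110101 | 1 | 0
  87 | 001000010100011101101010 | 0 | 0
  88 | 010000101000111011010100 | 0 | 1
  89 | 100001010001110110101001 | 1 | 1
  90 | 000010100011101101010011 | 0 | 1
  91 | 000101000111011010100111 | 0 | 1
  92 | 001010001110110101001111 | 0 | 1
  93 | 010100011101101010011111 | 0 | 0
  94 | 101000111011010100111110 | 1 | 1
  95 | 010001110110101001111101 | 0 | 1
  96 | 100011101101010011111011 | 1 | 0
  97 | 000111011010100111110110 | 0 | 0
  98 | 001110110101001111101100 | 0 | 0
  99 | 011101101010011111011000 | 0 | 0
 100 | 111011010100111110110000 | 1 | 1
 101 | 110110101001111101100001 | 1 | 0
 102 | 101101010011111011000010 | 1 | 0
 103 | 011010100111110110000100 | 0 | 0
 104 | 110101001111101100001000 | 1 | 1
 105 | 101010011111011000010001 | 1 | 0
 106 | 010100111110110000100010 | 0 | 0
 107 | 101001111101100001000100 | 1 | 1
 108 | 010011111011000010001001 | 0 | 0
 109 | 100111110110000100010010 | 1 | 1
 110 | 001111101100001000100101 | 0 | 0
 111 | 011111011000010001001010 | 0 | 1
 112 | 111110110000100010010101 | 1 | 0
 113 | 111101100001000100101010 | 1 | 1
 114 | 111011000010001001010101 | 1 | 1
 115 | 110110000100010010101011 | 1 | 0
 116 | 101100001000100101010110 | 1 | 0
 117 | 011000010001001010101100 | 0 | 1
 118 | 110000100010010101011001 | 1 | 0
 119 | 100001000100101010110010 | 1 | 1
 120 | 000010001001010101100101 | 0 | 1
 121 | 000100010010101011001011 | 0 | 1
 122 | 001000100101010110010111 | 0 | 0
 123 | 010001001010101100101110 | 0 | 1
 124 | 100010010101011001011101 | 1 | 0
 125 | 000100101010110010111010 | 0 | 1

001101101100101001110011100000011010101000110000100101010000110011011100010001111011111001000010100011101101010011111011000010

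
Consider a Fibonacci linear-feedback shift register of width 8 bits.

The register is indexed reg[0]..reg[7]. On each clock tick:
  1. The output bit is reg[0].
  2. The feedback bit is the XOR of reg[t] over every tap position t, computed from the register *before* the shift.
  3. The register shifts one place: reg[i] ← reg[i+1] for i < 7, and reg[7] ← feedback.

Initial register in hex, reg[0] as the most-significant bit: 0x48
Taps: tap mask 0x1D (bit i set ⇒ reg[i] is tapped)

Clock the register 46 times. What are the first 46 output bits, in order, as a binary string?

0100100010100101010011101110110011110111111010

step | reg (before) | out | fb
   0 | 01001000 | 0 | 1
   1 | 10010001 | 1 | 0
   2 | 00100010 | 0 | 1
   3 | 01000101 | 0 | 0
   4 | 10001010 | 1 | 0
   5 | 00010100 | 0 | 1
   6 | 00101001 | 0 | 0
   7 | 01010010 | 0 | 1
   8 | 10100101 | 1 | 0
   9 | 01001010 | 0 | 1
  10 | 10010101 | 1 | 0
  11 | 00101010 | 0 | 0
  12 | 01010100 | 0 | 1
  13 | 10101001 | 1 | 1
  14 | 01010011 | 0 | 1
  15 | 10100111 | 1 | 0
  16 | 01001110 | 0 | 1
  17 | 10011101 | 1 | 1
  18 | 00111011 | 0 | 1
  19 | 01110111 | 0 | 0
  20 | 11101110 | 1 | 1
  21 | 11011101 | 1 | 1
  22 | 10111011 | 1 | 0
  23 | 01110110 | 0 | 0
  24 | 11101100 | 1 | 1
  25 | 11011001 | 1 | 1
  26 | 10110011 | 1 | 1
  27 | 01100111 | 0 | 1
  28 | 11001111 | 1 | 0
  29 | 10011110 | 1 | 1
  30 | 00111101 | 0 | 1
  31 | 01111011 | 0 | 1
  32 | 11110111 | 1 | 1
  33 | 11101111 | 1 | 1
  34 | 11011111 | 1 | 1
  35 | 10111111 | 1 | 0
  36 | 01111110 | 0 | 1
  37 | 11111101 | 1 | 0
  38 | 11111010 | 1 | 0
  39 | 11110100 | 1 | 1
  40 | 11101001 | 1 | 1
  41 | 11010011 | 1 | 0
  42 | 10100110 | 1 | 0
  43 | 01001100 | 0 | 1
  44 | 10011001 | 1 | 1
  45 | 00110011 | 0 | 0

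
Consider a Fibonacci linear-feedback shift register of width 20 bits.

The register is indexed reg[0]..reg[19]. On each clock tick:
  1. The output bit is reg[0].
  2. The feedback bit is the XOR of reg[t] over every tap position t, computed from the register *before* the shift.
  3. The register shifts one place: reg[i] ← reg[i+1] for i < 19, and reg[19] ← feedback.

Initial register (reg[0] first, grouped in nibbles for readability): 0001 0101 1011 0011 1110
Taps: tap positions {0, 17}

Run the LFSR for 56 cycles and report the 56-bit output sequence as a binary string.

step | reg (before) | out | fb
   0 | 00010101101100111110 | 0 | 1
   1 | 00101011011001111101 | 0 | 1
   2 | 01010110110011111011 | 0 | 0
   3 | 10101101100111110110 | 1 | 0
   4 | 01011011001111101100 | 0 | 1
   5 | 10110110011111011001 | 1 | 1
   6 | 01101100111110110011 | 0 | 0
   7 | 11011001111101100110 | 1 | 0
   8 | 10110011111011001100 | 1 | 0
   9 | 01100111110110011000 | 0 | 0
  10 | 11001111101100110000 | 1 | 1
  11 | 10011111011001100001 | 1 | 1
  12 | 00111110110011000011 | 0 | 0
  13 | 01111101100110000110 | 0 | 1
  14 | 11111011001100001101 | 1 | 0
  15 | 11110110011000011010 | 1 | 1
  16 | 11101100110000110101 | 1 | 0
  17 | 11011001100001101010 | 1 | 1
  18 | 10110011000011010101 | 1 | 0
  19 | 01100110000110101010 | 0 | 0
  20 | 11001100001101010100 | 1 | 0
  21 | 10011000011010101000 | 1 | 1
  22 | 00110000110101010001 | 0 | 0
  23 | 01100001101010100010 | 0 | 0
  24 | 11000011010101000100 | 1 | 0
  25 | 10000110101010001000 | 1 | 1
  26 | 00001101010100010001 | 0 | 0
  27 | 00011010101000100010 | 0 | 0
  28 | 00110101010001000100 | 0 | 1
  29 | 01101010100010001001 | 0 | 0
  30 | 11010101000100010010 | 1 | 1
  31 | 10101010001000100101 | 1 | 0
  32 | 01010100010001001010 | 0 | 0
  33 | 10101000100010010100 | 1 | 0
  34 | 01010001000100101000 | 0 | 0
  35 | 10100010001001010000 | 1 | 1
  36 | 01000100010010100001 | 0 | 0
  37 | 10001000100101000010 | 1 | 1
  38 | 00010001001010000101 | 0 | 1
  39 | 00100010010100001011 | 0 | 0
  40 | 01000100101000010110 | 0 | 1
  41 | 10001001010000101101 | 1 | 0
  42 | 00010010100001011010 | 0 | 0
  43 | 00100101000010110100 | 0 | 1
  44 | 01001010000101101001 | 0 | 0
  45 | 10010100001011010010 | 1 | 1
  46 | 00101000010110100101 | 0 | 1
  47 | 01010000101101001011 | 0 | 0
  48 | 10100001011010010110 | 1 | 0
  49 | 01000010110100101100 | 0 | 1
  50 | 10000101101001011001 | 1 | 1
  51 | 00001011010010110011 | 0 | 0
  52 | 00010110100101100110 | 0 | 1
  53 | 00101101001011001101 | 0 | 1
  54 | 01011010010110011011 | 0 | 0
  55 | 10110100101100110110 | 1 | 0

00010101101100111110110011000011010101000100010010100001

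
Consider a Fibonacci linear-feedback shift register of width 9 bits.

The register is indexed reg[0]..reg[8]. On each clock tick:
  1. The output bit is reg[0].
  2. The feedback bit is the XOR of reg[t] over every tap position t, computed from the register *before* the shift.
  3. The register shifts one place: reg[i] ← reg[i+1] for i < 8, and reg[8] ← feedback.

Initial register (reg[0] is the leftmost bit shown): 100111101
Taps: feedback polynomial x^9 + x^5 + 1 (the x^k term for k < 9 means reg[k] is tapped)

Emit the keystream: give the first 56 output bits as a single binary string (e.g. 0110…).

k : reg_k → out_k, fb_k
0: 100111101 → 1, fb=0
1: 001111010 → 0, fb=1
2: 011110101 → 0, fb=0
3: 111101010 → 1, fb=0
4: 111010100 → 1, fb=1
5: 110101001 → 1, fb=0
6: 101010010 → 1, fb=1
7: 010100101 → 0, fb=0
8: 101001010 → 1, fb=0
9: 010010100 → 0, fb=0
10: 100101000 → 1, fb=0
11: 001010000 → 0, fb=0
12: 010100000 → 0, fb=0
13: 101000000 → 1, fb=1
14: 010000001 → 0, fb=0
15: 100000010 → 1, fb=1
16: 000000101 → 0, fb=0
17: 000001010 → 0, fb=1
18: 000010101 → 0, fb=0
19: 000101010 → 0, fb=1
20: 001010101 → 0, fb=0
21: 010101010 → 0, fb=1
22: 101010101 → 1, fb=1
23: 010101011 → 0, fb=1
24: 101010111 → 1, fb=1
25: 010101111 → 0, fb=1
26: 101011111 → 1, fb=0
27: 010111110 → 0, fb=1
28: 101111101 → 1, fb=0
29: 011111010 → 0, fb=1
30: 111110101 → 1, fb=1
31: 111101011 → 1, fb=0
32: 111010110 → 1, fb=1
33: 110101101 → 1, fb=0
34: 101011010 → 1, fb=0
35: 010110100 → 0, fb=0
36: 101101000 → 1, fb=0
37: 011010000 → 0, fb=0
38: 110100000 → 1, fb=1
39: 101000001 → 1, fb=1
40: 010000011 → 0, fb=0
41: 100000110 → 1, fb=1
42: 000001101 → 0, fb=1
43: 000011011 → 0, fb=1
44: 000110111 → 0, fb=0
45: 001101110 → 0, fb=1
46: 011011101 → 0, fb=1
47: 110111011 → 1, fb=0
48: 101110110 → 1, fb=1
49: 011101101 → 0, fb=1
50: 111011011 → 1, fb=0
51: 110110110 → 1, fb=1
52: 101101101 → 1, fb=0
53: 011011010 → 0, fb=1
54: 110110101 → 1, fb=1
55: 101101011 → 1, fb=0

10011110101001010000001010101011111010110100000110111011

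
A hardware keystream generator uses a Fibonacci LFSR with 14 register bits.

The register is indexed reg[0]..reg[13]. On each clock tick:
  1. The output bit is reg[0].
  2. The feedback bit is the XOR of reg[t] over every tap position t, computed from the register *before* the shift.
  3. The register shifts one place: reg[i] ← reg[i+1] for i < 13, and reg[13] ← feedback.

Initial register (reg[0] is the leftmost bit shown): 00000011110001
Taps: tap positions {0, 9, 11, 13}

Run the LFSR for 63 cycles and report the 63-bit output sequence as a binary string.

000000111100010011011100010100101101011000101010011110000100001

tick  register→output (feedback)
  0  00000011110001→0 (0)
  1  00000111100010→0 (0)
  2  00001111000100→0 (1)
  3  00011110001001→0 (1)
  4  00111100010011→0 (0)
  5  01111000100110→0 (1)
  6  11110001001101→1 (1)
  7  11100010011011→1 (1)
  8  11000100110111→1 (0)
  9  10001001101110→1 (0)
 10  00010011011100→0 (0)
 11  00100110111000→0 (1)
 12  01001101110001→0 (0)
 13  10011011100010→1 (1)
 14  00110111000101→0 (0)
 15  01101110001010→0 (0)
 16  11011100010100→1 (1)
 17  10111000101001→1 (0)
 18  01110001010010→0 (1)
 19  11100010100101→1 (1)
 20  11000101001011→1 (0)
 21  10001010010110→1 (1)
 22  00010100101101→0 (0)
 23  00101001011010→0 (1)
 24  01010010110101→0 (1)
 25  10100101101011→1 (0)
 26  01001011010110→0 (0)
 27  10010110101100→1 (0)
 28  00101101011000→0 (1)
 29  01011010110001→0 (0)
 30  10110101100010→1 (1)
 31  01101011000101→0 (0)
 32  11010110001010→1 (1)
 33  10101100010101→1 (0)
 34  01011000101010→0 (0)
 35  10110001010100→1 (1)
 36  01100010101001→0 (1)
 37  11000101010011→1 (1)
 38  10001010100111→1 (1)
 39  00010101001111→0 (0)
 40  00101010011110→0 (0)
 41  01010100111100→0 (0)
 42  10101001111000→1 (0)
 43  01010011110000→0 (1)
 44  10100111100001→1 (0)
 45  01001111000010→0 (0)
 46  10011110000100→1 (0)
 47  00111100001000→0 (0)
 48  01111000010000→0 (1)
 49  11110000100001→1 (0)
 50  11100001000010→1 (1)
 51  11000010000101→1 (1)
 52  10000100001011→1 (0)
 53  00001000010110→0 (0)
 54  00010000101100→0 (1)
 55  00100001011001→0 (0)
 56  01000010110010→0 (1)
 57  10000101100101→1 (1)
 58  00001011001011→0 (1)
 59  00010110010111→0 (1)
 60  00101100101111→0 (0)
 61  01011001011110→0 (0)
 62  10110010111100→1 (1)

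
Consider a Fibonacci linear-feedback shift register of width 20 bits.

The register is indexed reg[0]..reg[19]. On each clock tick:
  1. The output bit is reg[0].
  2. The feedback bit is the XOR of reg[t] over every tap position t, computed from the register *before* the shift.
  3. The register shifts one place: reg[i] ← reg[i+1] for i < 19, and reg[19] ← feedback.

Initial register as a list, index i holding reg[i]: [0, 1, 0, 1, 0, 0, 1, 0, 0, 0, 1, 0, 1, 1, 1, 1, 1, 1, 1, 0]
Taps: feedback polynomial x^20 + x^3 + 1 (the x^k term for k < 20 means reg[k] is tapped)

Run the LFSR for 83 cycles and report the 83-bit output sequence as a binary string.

01010010001011111110110000110101000010001101100111010100111000010111011100111110101

k : reg_k → out_k, fb_k
0: 01010010001011111110 → 0, fb=1
1: 10100100010111111101 → 1, fb=1
2: 01001000101111111011 → 0, fb=0
3: 10010001011111110110 → 1, fb=0
4: 00100010111111101100 → 0, fb=0
5: 01000101111111011000 → 0, fb=0
6: 10001011111110110000 → 1, fb=1
7: 00010111111101100001 → 0, fb=1
8: 00101111111011000011 → 0, fb=0
9: 01011111110110000110 → 0, fb=1
10: 10111111101100001101 → 1, fb=0
11: 01111111011000011010 → 0, fb=1
12: 11111110110000110101 → 1, fb=0
13: 11111101100001101010 → 1, fb=0
14: 11111011000011010100 → 1, fb=0
15: 11110110000110101000 → 1, fb=0
16: 11101100001101010000 → 1, fb=1
17: 11011000011010100001 → 1, fb=0
18: 10110000110101000010 → 1, fb=0
19: 01100001101010000100 → 0, fb=0
20: 11000011010100001000 → 1, fb=1
21: 10000110101000010001 → 1, fb=1
22: 00001101010000100011 → 0, fb=0
23: 00011010100001000110 → 0, fb=1
24: 00110101000010001101 → 0, fb=1
25: 01101010000100011011 → 0, fb=0
26: 11010100001000110110 → 1, fb=0
27: 10101000010001101100 → 1, fb=1
28: 01010000100011011001 → 0, fb=1
29: 10100001000110110011 → 1, fb=1
30: 01000010001101100111 → 0, fb=0
31: 10000100011011001110 → 1, fb=1
32: 00001000110110011101 → 0, fb=0
33: 00010001101100111010 → 0, fb=1
34: 00100011011001110101 → 0, fb=0
35: 01000110110011101010 → 0, fb=0
36: 10001101100111010100 → 1, fb=1
37: 00011011001110101001 → 0, fb=1
38: 00110110011101010011 → 0, fb=1
39: 01101100111010100111 → 0, fb=0
40: 11011001110101001110 → 1, fb=0
41: 10110011101010011100 → 1, fb=0
42: 01100111010100111000 → 0, fb=0
43: 11001110101001110000 → 1, fb=1
44: 10011101010011100001 → 1, fb=0
45: 00111010100111000010 → 0, fb=1
46: 01110101001110000101 → 0, fb=1
47: 11101010011100001011 → 1, fb=1
48: 11010100111000010111 → 1, fb=0
49: 10101001110000101110 → 1, fb=1
50: 01010011100001011101 → 0, fb=1
51: 10100111000010111011 → 1, fb=1
52: 01001110000101110111 → 0, fb=0
53: 10011100001011101110 → 1, fb=0
54: 00111000010111011100 → 0, fb=1
55: 01110000101110111001 → 0, fb=1
56: 11100001011101110011 → 1, fb=1
57: 11000010111011100111 → 1, fb=1
58: 10000101110111001111 → 1, fb=1
59: 00001011101110011111 → 0, fb=0
60: 00010111011100111110 → 0, fb=1
61: 00101110111001111101 → 0, fb=0
62: 01011101110011111010 → 0, fb=1
63: 10111011100111110101 → 1, fb=0
64: 01110111001111101010 → 0, fb=1
65: 11101110011111010101 → 1, fb=1
66: 11011100111110101011 → 1, fb=0
67: 10111001111101010110 → 1, fb=0
68: 01110011111010101100 → 0, fb=1
69: 11100111110101011001 → 1, fb=1
70: 11001111101010110011 → 1, fb=1
71: 10011111010101100111 → 1, fb=0
72: 00111110101011001110 → 0, fb=1
73: 01111101010110011101 → 0, fb=1
74: 11111010101100111011 → 1, fb=0
75: 11110101011001110110 → 1, fb=0
76: 11101010110011101100 → 1, fb=1
77: 11010101100111011001 → 1, fb=0
78: 10101011001110110010 → 1, fb=1
79: 01010110011101100101 → 0, fb=1
80: 10101100111011001011 → 1, fb=1
81: 01011001110110010111 → 0, fb=1
82: 10110011101100101111 → 1, fb=0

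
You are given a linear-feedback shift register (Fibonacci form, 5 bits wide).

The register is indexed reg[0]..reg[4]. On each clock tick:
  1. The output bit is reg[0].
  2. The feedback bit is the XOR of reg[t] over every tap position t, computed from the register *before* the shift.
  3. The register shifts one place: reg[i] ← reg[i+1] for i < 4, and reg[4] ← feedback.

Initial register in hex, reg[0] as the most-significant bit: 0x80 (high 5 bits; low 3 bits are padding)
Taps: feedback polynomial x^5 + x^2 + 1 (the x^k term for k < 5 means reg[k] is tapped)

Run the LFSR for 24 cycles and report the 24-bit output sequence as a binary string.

k : reg_k → out_k, fb_k
0: 10000 → 1, fb=1
1: 00001 → 0, fb=0
2: 00010 → 0, fb=0
3: 00100 → 0, fb=1
4: 01001 → 0, fb=0
5: 10010 → 1, fb=1
6: 00101 → 0, fb=1
7: 01011 → 0, fb=0
8: 10110 → 1, fb=0
9: 01100 → 0, fb=1
10: 11001 → 1, fb=1
11: 10011 → 1, fb=1
12: 00111 → 0, fb=1
13: 01111 → 0, fb=1
14: 11111 → 1, fb=0
15: 11110 → 1, fb=0
16: 11100 → 1, fb=0
17: 11000 → 1, fb=1
18: 10001 → 1, fb=1
19: 00011 → 0, fb=0
20: 00110 → 0, fb=1
21: 01101 → 0, fb=1
22: 11011 → 1, fb=1
23: 10111 → 1, fb=0

100001001011001111100011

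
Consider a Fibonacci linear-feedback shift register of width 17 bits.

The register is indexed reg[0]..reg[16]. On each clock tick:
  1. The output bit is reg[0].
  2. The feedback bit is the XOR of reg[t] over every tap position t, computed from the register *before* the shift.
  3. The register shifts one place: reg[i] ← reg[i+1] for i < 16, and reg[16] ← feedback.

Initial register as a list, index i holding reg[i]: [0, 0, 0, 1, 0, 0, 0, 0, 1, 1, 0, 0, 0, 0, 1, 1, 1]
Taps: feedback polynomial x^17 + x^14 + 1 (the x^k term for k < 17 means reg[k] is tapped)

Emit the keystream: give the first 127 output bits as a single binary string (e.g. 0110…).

0001000011000011111101101011011100011000010100011011101101000000110001010000000001101111011011011000011101011101011011100110001

step | reg (before) | out | fb
   0 | 00010000110000111 | 0 | 1
   1 | 00100001100001111 | 0 | 1
   2 | 01000011000011111 | 0 | 1
   3 | 10000110000111111 | 1 | 0
   4 | 00001100001111110 | 0 | 1
   5 | 00011000011111101 | 0 | 1
   6 | 00110000111111011 | 0 | 0
   7 | 01100001111110110 | 0 | 1
   8 | 11000011111101101 | 1 | 0
   9 | 10000111111011010 | 1 | 1
  10 | 00001111110110101 | 0 | 1
  11 | 00011111101101011 | 0 | 0
  12 | 00111111011010110 | 0 | 1
  13 | 01111110110101101 | 0 | 1
  14 | 11111101101011011 | 1 | 1
  15 | 11111011010110111 | 1 | 0
  16 | 11110110101101110 | 1 | 0
  17 | 11101101011011100 | 1 | 0
  18 | 11011010110111000 | 1 | 1
  19 | 10110101101110001 | 1 | 1
  20 | 01101011011100011 | 0 | 0
  21 | 11010110111000110 | 1 | 0
  22 | 10101101110001100 | 1 | 0
  23 | 01011011100011000 | 0 | 0
  24 | 10110111000110000 | 1 | 1
  25 | 01101110001100001 | 0 | 0
  26 | 11011100011000010 | 1 | 1
  27 | 10111000110000101 | 1 | 0
  28 | 01110001100001010 | 0 | 0
  29 | 11100011000010100 | 1 | 0
  30 | 11000110000101000 | 1 | 1
  31 | 10001100001010001 | 1 | 1
  32 | 00011000010100011 | 0 | 0
  33 | 00110000101000110 | 0 | 1
  34 | 01100001010001101 | 0 | 1
  35 | 11000010100011011 | 1 | 1
  36 | 10000101000110111 | 1 | 0
  37 | 00001010001101110 | 0 | 1
  38 | 00010100011011101 | 0 | 1
  39 | 00101000110111011 | 0 | 0
  40 | 01010001101110110 | 0 | 1
  41 | 10100011011101101 | 1 | 0
  42 | 01000110111011010 | 0 | 0
  43 | 10001101110110100 | 1 | 0
  44 | 00011011101101000 | 0 | 0
  45 | 00110111011010000 | 0 | 0
  46 | 01101110110100000 | 0 | 0
  47 | 11011101101000000 | 1 | 1
  48 | 10111011010000001 | 1 | 1
  49 | 01110110100000011 | 0 | 0
  50 | 11101101000000110 | 1 | 0
  51 | 11011010000001100 | 1 | 0
  52 | 10110100000011000 | 1 | 1
  53 | 01101000000110001 | 0 | 0
  54 | 11010000001100010 | 1 | 1
  55 | 10100000011000101 | 1 | 0
  56 | 01000000110001010 | 0 | 0
  57 | 10000001100010100 | 1 | 0
  58 | 00000011000101000 | 0 | 0
  59 | 00000110001010000 | 0 | 0
  60 | 00001100010100000 | 0 | 0
  61 | 00011000101000000 | 0 | 0
  62 | 00110001010000000 | 0 | 0
  63 | 01100010100000000 | 0 | 0
  64 | 11000101000000000 | 1 | 1
  65 | 10001010000000001 | 1 | 1
  66 | 00010100000000011 | 0 | 0
  67 | 00101000000000110 | 0 | 1
  68 | 01010000000001101 | 0 | 1
  69 | 10100000000011011 | 1 | 1
  70 | 01000000000110111 | 0 | 1
  71 | 10000000001101111 | 1 | 0
  72 | 00000000011011110 | 0 | 1
  73 | 00000000110111101 | 0 | 1
  74 | 00000001101111011 | 0 | 0
  75 | 00000011011110110 | 0 | 1
  76 | 00000110111101101 | 0 | 1
  77 | 00001101111011011 | 0 | 0
  78 | 00011011110110110 | 0 | 1
  79 | 00110111101101101 | 0 | 1
  80 | 01101111011011011 | 0 | 0
  81 | 11011110110110110 | 1 | 0
  82 | 10111101101101100 | 1 | 0
  83 | 01111011011011000 | 0 | 0
  84 | 11110110110110000 | 1 | 1
  85 | 11101101101100001 | 1 | 1
  86 | 11011011011000011 | 1 | 1
  87 | 10110110110000111 | 1 | 0
  88 | 01101101100001110 | 0 | 1
  89 | 11011011000011101 | 1 | 0
  90 | 10110110000111010 | 1 | 1
  91 | 01101100001110101 | 0 | 1
  92 | 11011000011101011 | 1 | 1
  93 | 10110000111010111 | 1 | 0
  94 | 01100001110101110 | 0 | 1
  95 | 11000011101011101 | 1 | 0
  96 | 10000111010111010 | 1 | 1
  97 | 00001110101110101 | 0 | 1
  98 | 00011101011101011 | 0 | 0
  99 | 00111010111010110 | 0 | 1
 100 | 01110101110101101 | 0 | 1
 101 | 11101011101011011 | 1 | 1
 102 | 11010111010110111 | 1 | 0
 103 | 10101110101101110 | 1 | 0
 104 | 01011101011011100 | 0 | 1
 105 | 10111010110111001 | 1 | 1
 106 | 01110101101110011 | 0 | 0
 107 | 11101011011100110 | 1 | 0
 108 | 11010110111001100 | 1 | 0
 109 | 10101101110011000 | 1 | 1
 110 | 01011011100110001 | 0 | 0
 111 | 10110111001100010 | 1 | 1
 112 | 01101110011000101 | 0 | 1
 113 | 11011100110001011 | 1 | 1
 114 | 10111001100010111 | 1 | 0
 115 | 01110011000101110 | 0 | 1
 116 | 11100110001011101 | 1 | 0
 117 | 11001100010111010 | 1 | 1
 118 | 10011000101110101 | 1 | 0
 119 | 00110001011101010 | 0 | 0
 120 | 01100010111010100 | 0 | 1
 121 | 11000101110101001 | 1 | 1
 122 | 10001011101010011 | 1 | 1
 123 | 00010111010100111 | 0 | 1
 124 | 00101110101001111 | 0 | 1
 125 | 01011101010011111 | 0 | 1
 126 | 10111010100111111 | 1 | 0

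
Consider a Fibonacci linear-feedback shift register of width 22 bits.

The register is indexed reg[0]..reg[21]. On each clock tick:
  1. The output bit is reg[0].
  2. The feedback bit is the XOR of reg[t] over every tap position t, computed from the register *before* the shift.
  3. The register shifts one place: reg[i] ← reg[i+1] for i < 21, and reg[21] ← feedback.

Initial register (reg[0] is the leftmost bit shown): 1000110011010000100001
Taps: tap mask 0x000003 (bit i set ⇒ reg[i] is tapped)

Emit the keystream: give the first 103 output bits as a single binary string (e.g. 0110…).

1000110011010000100001100101010111000110001010111111100100101001111100000010110111101000010000011101100

tick  register→output (feedback)
  0  1000110011010000100001→1 (1)
  1  0001100110100001000011→0 (0)
  2  0011001101000010000110→0 (0)
  3  0110011010000100001100→0 (1)
  4  1100110100001000011001→1 (0)
  5  1001101000010000110010→1 (1)
  6  0011010000100001100101→0 (0)
  7  0110100001000011001010→0 (1)
  8  1101000010000110010101→1 (0)
  9  1010000100001100101010→1 (1)
 10  0100001000011001010101→0 (1)
 11  1000010000110010101011→1 (1)
 12  0000100001100101010111→0 (0)
 13  0001000011001010101110→0 (0)
 14  0010000110010101011100→0 (0)
 15  0100001100101010111000→0 (1)
 16  1000011001010101110001→1 (1)
 17  0000110010101011100011→0 (0)
 18  0001100101010111000110→0 (0)
 19  0011001010101110001100→0 (0)
 20  0110010101011100011000→0 (1)
 21  1100101010111000110001→1 (0)
 22  1001010101110001100010→1 (1)
 23  0010101011100011000101→0 (0)
 24  0101010111000110001010→0 (1)
 25  1010101110001100010101→1 (1)
 26  0101011100011000101011→0 (1)
 27  1010111000110001010111→1 (1)
 28  0101110001100010101111→0 (1)
 29  1011100011000101011111→1 (1)
 30  0111000110001010111111→0 (1)
 31  1110001100010101111111→1 (0)
 32  1100011000101011111110→1 (0)
 33  1000110001010111111100→1 (1)
 34  0001100010101111111001→0 (0)
 35  0011000101011111110010→0 (0)
 36  0110001010111111100100→0 (1)
 37  1100010101111111001001→1 (0)
 38  1000101011111110010010→1 (1)
 39  0001010111111100100101→0 (0)
 40  0010101111111001001010→0 (0)
 41  0101011111110010010100→0 (1)
 42  1010111111100100101001→1 (1)
 43  0101111111001001010011→0 (1)
 44  1011111110010010100111→1 (1)
 45  0111111100100101001111→0 (1)
 46  1111111001001010011111→1 (0)
 47  1111110010010100111110→1 (0)
 48  1111100100101001111100→1 (0)
 49  1111001001010011111000→1 (0)
 50  1110010010100111110000→1 (0)
 51  1100100101001111100000→1 (0)
 52  1001001010011111000000→1 (1)
 53  0010010100111110000001→0 (0)
 54  0100101001111100000010→0 (1)
 55  1001010011111000000101→1 (1)
 56  0010100111110000001011→0 (0)
 57  0101001111100000010110→0 (1)
 58  1010011111000000101101→1 (1)
 59  0100111110000001011011→0 (1)
 60  1001111100000010110111→1 (1)
 61  0011111000000101101111→0 (0)
 62  0111110000001011011110→0 (1)
 63  1111100000010110111101→1 (0)
 64  1111000000101101111010→1 (0)
 65  1110000001011011110100→1 (0)
 66  1100000010110111101000→1 (0)
 67  1000000101101111010000→1 (1)
 68  0000001011011110100001→0 (0)
 69  0000010110111101000010→0 (0)
 70  0000101101111010000100→0 (0)
 71  0001011011110100001000→0 (0)
 72  0010110111101000010000→0 (0)
 73  0101101111010000100000→0 (1)
 74  1011011110100001000001→1 (1)
 75  0110111101000010000011→0 (1)
 76  1101111010000100000111→1 (0)
 77  1011110100001000001110→1 (1)
 78  0111101000010000011101→0 (1)
 79  1111010000100000111011→1 (0)
 80  1110100001000001110110→1 (0)
 81  1101000010000011101100→1 (0)
 82  1010000100000111011000→1 (1)
 83  0100001000001110110001→0 (1)
 84  1000010000011101100011→1 (1)
 85  0000100000111011000111→0 (0)
 86  0001000001110110001110→0 (0)
 87  0010000011101100011100→0 (0)
 88  0100000111011000111000→0 (1)
 89  1000001110110001110001→1 (1)
 90  0000011101100011100011→0 (0)
 91  0000111011000111000110→0 (0)
 92  0001110110001110001100→0 (0)
 93  0011101100011100011000→0 (0)
 94  0111011000111000110000→0 (1)
 95  1110110001110001100001→1 (0)
 96  1101100011100011000010→1 (0)
 97  1011000111000110000100→1 (1)
 98  0110001110001100001001→0 (1)
 99  1100011100011000010011→1 (0)
100  1000111000110000100110→1 (1)
101  0001110001100001001101→0 (0)
102  0011100011000010011010→0 (0)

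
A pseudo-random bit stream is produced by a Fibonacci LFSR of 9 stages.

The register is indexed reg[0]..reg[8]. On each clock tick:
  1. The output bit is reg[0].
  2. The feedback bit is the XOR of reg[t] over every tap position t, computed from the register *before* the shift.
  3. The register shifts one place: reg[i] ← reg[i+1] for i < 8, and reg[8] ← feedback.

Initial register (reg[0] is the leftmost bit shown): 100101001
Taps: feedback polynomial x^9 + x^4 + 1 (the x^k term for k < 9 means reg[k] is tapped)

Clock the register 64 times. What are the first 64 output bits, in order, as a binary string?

1001010011101101000111100111110011011000101010010001110001101101

k : reg_k → out_k, fb_k
0: 100101001 → 1, fb=1
1: 001010011 → 0, fb=1
2: 010100111 → 0, fb=0
3: 101001110 → 1, fb=1
4: 010011101 → 0, fb=1
5: 100111011 → 1, fb=0
6: 001110110 → 0, fb=1
7: 011101101 → 0, fb=0
8: 111011010 → 1, fb=0
9: 110110100 → 1, fb=0
10: 101101000 → 1, fb=1
11: 011010001 → 0, fb=1
12: 110100011 → 1, fb=1
13: 101000111 → 1, fb=1
14: 010001111 → 0, fb=0
15: 100011110 → 1, fb=0
16: 000111100 → 0, fb=1
17: 001111001 → 0, fb=1
18: 011110011 → 0, fb=1
19: 111100111 → 1, fb=1
20: 111001111 → 1, fb=1
21: 110011111 → 1, fb=0
22: 100111110 → 1, fb=0
23: 001111100 → 0, fb=1
24: 011111001 → 0, fb=1
25: 111110011 → 1, fb=0
26: 111100110 → 1, fb=1
27: 111001101 → 1, fb=1
28: 110011011 → 1, fb=0
29: 100110110 → 1, fb=0
30: 001101100 → 0, fb=0
31: 011011000 → 0, fb=1
32: 110110001 → 1, fb=0
33: 101100010 → 1, fb=1
34: 011000101 → 0, fb=0
35: 110001010 → 1, fb=1
36: 100010101 → 1, fb=0
37: 000101010 → 0, fb=0
38: 001010100 → 0, fb=1
39: 010101001 → 0, fb=0
40: 101010010 → 1, fb=0
41: 010100100 → 0, fb=0
42: 101001000 → 1, fb=1
43: 010010001 → 0, fb=1
44: 100100011 → 1, fb=1
45: 001000111 → 0, fb=0
46: 010001110 → 0, fb=0
47: 100011100 → 1, fb=0
48: 000111000 → 0, fb=1
49: 001110001 → 0, fb=1
50: 011100011 → 0, fb=0
51: 111000110 → 1, fb=1
52: 110001101 → 1, fb=1
53: 100011011 → 1, fb=0
54: 000110110 → 0, fb=1
55: 001101101 → 0, fb=0
56: 011011010 → 0, fb=1
57: 110110101 → 1, fb=0
58: 101101010 → 1, fb=1
59: 011010101 → 0, fb=1
60: 110101011 → 1, fb=1
61: 101010111 → 1, fb=0
62: 010101110 → 0, fb=0
63: 101011100 → 1, fb=0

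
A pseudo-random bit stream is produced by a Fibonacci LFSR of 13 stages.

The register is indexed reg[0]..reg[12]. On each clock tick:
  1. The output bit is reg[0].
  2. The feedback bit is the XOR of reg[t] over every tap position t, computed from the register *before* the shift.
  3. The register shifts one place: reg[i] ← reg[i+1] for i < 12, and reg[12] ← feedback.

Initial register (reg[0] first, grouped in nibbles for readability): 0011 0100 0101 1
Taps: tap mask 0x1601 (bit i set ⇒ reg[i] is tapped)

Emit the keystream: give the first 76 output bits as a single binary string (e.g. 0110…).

0011010001011010011100101100010110101110000010001011011010101100101100000100

step | reg (before) | out | fb
   0 | 0011010001011 | 0 | 0
   1 | 0110100010110 | 0 | 1
   2 | 1101000101101 | 1 | 0
   3 | 1010001011010 | 1 | 0
   4 | 0100010110100 | 0 | 1
   5 | 1000101101001 | 1 | 1
   6 | 0001011010011 | 0 | 1
   7 | 0010110100111 | 0 | 0
   8 | 0101101001110 | 0 | 0
   9 | 1011010011100 | 1 | 1
  10 | 0110100111001 | 0 | 0
  11 | 1101001110010 | 1 | 1
  12 | 1010011100101 | 1 | 1
  13 | 0100111001011 | 0 | 0
  14 | 1001110010110 | 1 | 0
  15 | 0011100101100 | 0 | 0
  16 | 0111001011000 | 0 | 1
  17 | 1110010110001 | 1 | 0
  18 | 1100101100010 | 1 | 1
  19 | 1001011000101 | 1 | 1
  20 | 0010110001011 | 0 | 0
  21 | 0101100010110 | 0 | 1
  22 | 1011000101101 | 1 | 0
  23 | 0110001011010 | 0 | 1
  24 | 1100010110101 | 1 | 1
  25 | 1000101101011 | 1 | 1
  26 | 0001011010111 | 0 | 0
  27 | 0010110101110 | 0 | 0
  28 | 0101101011100 | 0 | 0
  29 | 1011010111000 | 1 | 0
  30 | 0110101110000 | 0 | 0
  31 | 1101011100000 | 1 | 1
  32 | 1010111000001 | 1 | 0
  33 | 0101110000010 | 0 | 0
  34 | 1011100000100 | 1 | 0
  35 | 0111000001000 | 0 | 1
  36 | 1110000010001 | 1 | 0
  37 | 1100000100010 | 1 | 1
  38 | 1000001000101 | 1 | 1
  39 | 0000010001011 | 0 | 0
  40 | 0000100010110 | 0 | 1
  41 | 0001000101101 | 0 | 1
  42 | 0010001011011 | 0 | 0
  43 | 0100010110110 | 0 | 1
  44 | 1000101101101 | 1 | 0
  45 | 0001011011010 | 0 | 1
  46 | 0010110110101 | 0 | 0
  47 | 0101101101010 | 0 | 1
  48 | 1011011010101 | 1 | 1
  49 | 0110110101011 | 0 | 0
  50 | 1101101010110 | 1 | 0
  51 | 1011010101100 | 1 | 1
  52 | 0110101011001 | 0 | 0
  53 | 1101010110010 | 1 | 1
  54 | 1010101100101 | 1 | 1
  55 | 0101011001011 | 0 | 0
  56 | 1010110010110 | 1 | 0
  57 | 0101100101100 | 0 | 0
  58 | 1011001011000 | 1 | 0
  59 | 0110010110000 | 0 | 0
  60 | 1100101100000 | 1 | 1
  61 | 1001011000001 | 1 | 0
  62 | 0010110000010 | 0 | 0
  63 | 0101100000100 | 0 | 1
  64 | 1011000001001 | 1 | 1
  65 | 0110000010011 | 0 | 1
  66 | 1100000100111 | 1 | 1
  67 | 1000001001111 | 1 | 0
  68 | 0000010011110 | 0 | 0
  69 | 0000100111100 | 0 | 0
  70 | 0001001111000 | 0 | 1
  71 | 0010011110001 | 0 | 1
  72 | 0100111100011 | 0 | 1
  73 | 1001111000111 | 1 | 1
  74 | 0011110001111 | 0 | 1
  75 | 0111100011111 | 0 | 1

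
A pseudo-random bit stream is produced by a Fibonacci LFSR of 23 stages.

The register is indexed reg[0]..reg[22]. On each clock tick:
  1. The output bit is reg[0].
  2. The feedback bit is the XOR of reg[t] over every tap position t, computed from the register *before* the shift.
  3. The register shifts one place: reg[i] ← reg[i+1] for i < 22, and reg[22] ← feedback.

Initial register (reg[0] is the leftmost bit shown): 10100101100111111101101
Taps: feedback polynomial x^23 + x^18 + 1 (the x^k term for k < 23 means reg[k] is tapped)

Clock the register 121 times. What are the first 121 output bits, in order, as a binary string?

k : reg_k → out_k, fb_k
0: 10100101100111111101101 → 1, fb=1
1: 01001011001111111011011 → 0, fb=1
2: 10010110011111110110111 → 1, fb=0
3: 00101100111111101101110 → 0, fb=0
4: 01011001111111011011100 → 0, fb=1
5: 10110011111110110111001 → 1, fb=0
6: 01100111111101101110010 → 0, fb=1
7: 11001111111011011100101 → 1, fb=1
8: 10011111110110111001011 → 1, fb=1
9: 00111111101101110010111 → 0, fb=1
10: 01111111011011100101111 → 0, fb=0
11: 11111110110111001011110 → 1, fb=0
12: 11111101101110010111100 → 1, fb=0
13: 11111011011100101111000 → 1, fb=0
14: 11110110111001011110000 → 1, fb=0
15: 11101101110010111100000 → 1, fb=1
16: 11011011100101111000001 → 1, fb=1
17: 10110111001011110000011 → 1, fb=1
18: 01101110010111100000111 → 0, fb=0
19: 11011100101111000001110 → 1, fb=1
20: 10111001011110000011101 → 1, fb=0
21: 01110010111100000111010 → 0, fb=1
22: 11100101111000001110101 → 1, fb=0
23: 11001011110000011101010 → 1, fb=1
24: 10010111100000111010101 → 1, fb=0
25: 00101111000001110101010 → 0, fb=0
26: 01011110000011101010100 → 0, fb=1
27: 10111100000111010101001 → 1, fb=1
28: 01111000001110101010011 → 0, fb=1
29: 11110000011101010100111 → 1, fb=1
30: 11100000111010101001111 → 1, fb=1
31: 11000001110101010011111 → 1, fb=0
32: 10000011101010100111110 → 1, fb=0
33: 00000111010101001111100 → 0, fb=1
34: 00001110101010011111001 → 0, fb=1
35: 00011101010100111110011 → 0, fb=1
36: 00111010101001111100111 → 0, fb=0
37: 01110101010011111001110 → 0, fb=0
38: 11101010100111110011100 → 1, fb=0
39: 11010101001111100111000 → 1, fb=0
40: 10101010011111001110000 → 1, fb=0
41: 01010100111110011100000 → 0, fb=0
42: 10101001111100111000000 → 1, fb=1
43: 01010011111001110000001 → 0, fb=0
44: 10100111110011100000010 → 1, fb=1
45: 01001111100111000000101 → 0, fb=0
46: 10011111001110000001010 → 1, fb=1
47: 00111110011100000010101 → 0, fb=1
48: 01111100111000000101011 → 0, fb=0
49: 11111001110000001010110 → 1, fb=0
50: 11110011100000010101100 → 1, fb=1
51: 11100111000000101011001 → 1, fb=0
52: 11001110000001010110010 → 1, fb=0
53: 10011100000010101100100 → 1, fb=1
54: 00111000000101011001001 → 0, fb=0
55: 01110000001010110010010 → 0, fb=1
56: 11100000010101100100101 → 1, fb=1
57: 11000000101011001001011 → 1, fb=1
58: 10000001010110010010111 → 1, fb=0
59: 00000010101100100101110 → 0, fb=0
60: 00000101011001001011100 → 0, fb=1
61: 00001010110010010111001 → 0, fb=1
62: 00010101100100101110011 → 0, fb=1
63: 00101011001001011100111 → 0, fb=0
64: 01010110010010111001110 → 0, fb=0
65: 10101100100101110011100 → 1, fb=0
66: 01011001001011100111000 → 0, fb=1
67: 10110010010111001110001 → 1, fb=0
68: 01100100101110011100010 → 0, fb=0
69: 11001001011100111000100 → 1, fb=1
70: 10010010111001110001001 → 1, fb=1
71: 00100101110011100010011 → 0, fb=1
72: 01001011100111000100111 → 0, fb=0
73: 10010111001110001001110 → 1, fb=1
74: 00101110011100010011101 → 0, fb=1
75: 01011100111000100111011 → 0, fb=1
76: 10111001110001001110111 → 1, fb=0
77: 01110011100010011101110 → 0, fb=0
78: 11100111000100111011100 → 1, fb=0
79: 11001110001001110111000 → 1, fb=0
80: 10011100010011101110000 → 1, fb=0
81: 00111000100111011100000 → 0, fb=0
82: 01110001001110111000000 → 0, fb=0
83: 11100010011101110000000 → 1, fb=1
84: 11000100111011100000001 → 1, fb=1
85: 10001001110111000000011 → 1, fb=1
86: 00010011101110000000111 → 0, fb=0
87: 00100111011100000001110 → 0, fb=0
88: 01001110111000000011100 → 0, fb=1
89: 10011101110000000111001 → 1, fb=0
90: 00111011100000001110010 → 0, fb=1
91: 01110111000000011100101 → 0, fb=0
92: 11101110000000111001010 → 1, fb=1
93: 11011100000001110010101 → 1, fb=0
94: 10111000000011100101010 → 1, fb=1
95: 01110000000111001010101 → 0, fb=1
96: 11100000001110010101011 → 1, fb=1
97: 11000000011100101010111 → 1, fb=0
98: 10000000111001010101110 → 1, fb=1
99: 00000001110010101011101 → 0, fb=1
100: 00000011100101010111011 → 0, fb=1
101: 00000111001010101110111 → 0, fb=1
102: 00001110010101011101111 → 0, fb=0
103: 00011100101010111011110 → 0, fb=1
104: 00111001010101110111101 → 0, fb=1
105: 01110010101011101111011 → 0, fb=1
106: 11100101010111011110111 → 1, fb=0
107: 11001010101110111101110 → 1, fb=1
108: 10010101011101111011101 → 1, fb=0
109: 00101010111011110111010 → 0, fb=1
110: 01010101110111101110101 → 0, fb=1
111: 10101011101111011101011 → 1, fb=1
112: 01010111011110111010111 → 0, fb=1
113: 10101110111101110101111 → 1, fb=1
114: 01011101111011101011111 → 0, fb=1
115: 10111011110111010111111 → 1, fb=0
116: 01110111101110101111110 → 0, fb=1
117: 11101111011101011111101 → 1, fb=0
118: 11011110111010111111010 → 1, fb=0
119: 10111101110101111110100 → 1, fb=0
120: 01111011101011111101000 → 0, fb=0

1010010110011111110110111001011110000011101010100111110011100000010101100100101110011100010011101110000000111001010101110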